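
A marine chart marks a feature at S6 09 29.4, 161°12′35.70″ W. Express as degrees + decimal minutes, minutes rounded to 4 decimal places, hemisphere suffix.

Latitude: seconds/60 = 0.49000; minutes = 9 + 0.49000 = 9.490000
Longitude: seconds/60 = 0.59500; minutes = 12 + 0.59500 = 12.595000

6° 9.4900′ S, 161° 12.5950′ W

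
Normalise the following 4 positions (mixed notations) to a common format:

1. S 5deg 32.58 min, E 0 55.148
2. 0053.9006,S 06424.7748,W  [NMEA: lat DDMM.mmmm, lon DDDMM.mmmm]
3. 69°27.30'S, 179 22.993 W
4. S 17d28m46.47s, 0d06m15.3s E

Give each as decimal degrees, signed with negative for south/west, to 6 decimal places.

1. -5.543000, 0.919133
2. -0.898343, -64.412913
3. -69.455000, -179.383217
4. -17.479575, 0.104250

Point 1:
  Latitude: 5 + 32.58/60 = 5.5430000
  hemisphere S, so the sign is −
  Lon: 0 + 55.148/60 = 0.9191333
  E → positive
Point 2:
  φ: degrees = first 2 digits = 0, minutes = 53.9006; 0 + 53.9006/60 = 0.8983433
  hemisphere S, so the sign is −
  λ: degrees = first 3 digits = 64, minutes = 24.7748; 64 + 24.7748/60 = 64.4129133
  W ⇒ negate
Point 3:
  Latitude: 69 + 27.3/60 = 69.4550000
  hemisphere S, so the sign is −
  Longitude: 179 + 22.993/60 = 179.3832167
  W → negative
Point 4:
  Lat: 17 + 28/60 + 46.47/3600 = 17.4795750
  hemisphere S, so the sign is −
  Longitude: 0 + 6/60 + 15.3/3600 = 0.1042500
  E → positive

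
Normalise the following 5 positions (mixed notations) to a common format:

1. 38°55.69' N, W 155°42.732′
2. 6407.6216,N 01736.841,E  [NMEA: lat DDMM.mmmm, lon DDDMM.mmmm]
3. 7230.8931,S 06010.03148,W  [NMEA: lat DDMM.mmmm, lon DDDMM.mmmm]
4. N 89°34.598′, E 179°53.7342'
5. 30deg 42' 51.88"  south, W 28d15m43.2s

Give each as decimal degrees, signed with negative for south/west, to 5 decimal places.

1. 38.92817, -155.71220
2. 64.12703, 17.61402
3. -72.51489, -60.16719
4. 89.57663, 179.89557
5. -30.71441, -28.26200

Point 1:
  Latitude: 38 + 55.69/60 = 38.928167
  N → positive
  Lon: 42.732′ = 0.712200°; total 155.712200
  W ⇒ negate
Point 2:
  Lat: degrees = first 2 digits = 64, minutes = 7.6216; 64 + 7.6216/60 = 64.127027
  N ⇒ keep positive
  λ: split at 3 digits → 017° and 36.841′; 17 + 36.841/60 = 17.614017
  E ⇒ keep positive
Point 3:
  φ: split at 2 digits → 72° and 30.8931′; 72 + 30.8931/60 = 72.514885
  S → negative
  Lon: degrees = first 3 digits = 60, minutes = 10.03148; 60 + 10.03148/60 = 60.167191
  W → negative
Point 4:
  Latitude: 89 + 34.598/60 = 89.576633
  N → positive
  Lon: 53.7342′ = 0.895570°; total 179.895570
  E → positive
Point 5:
  φ: 42′ + 51.88″ = 42.86467′; 30 + 42.86467/60 = 30.714411
  S → negative
  Lon: 28 + 15/60 + 43.2/3600 = 28.262000
  W → negative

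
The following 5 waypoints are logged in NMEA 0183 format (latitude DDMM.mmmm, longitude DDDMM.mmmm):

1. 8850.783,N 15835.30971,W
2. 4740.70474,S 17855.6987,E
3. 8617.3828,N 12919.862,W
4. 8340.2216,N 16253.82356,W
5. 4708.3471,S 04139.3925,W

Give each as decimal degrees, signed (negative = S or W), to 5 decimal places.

1. 88.84638, -158.58850
2. -47.67841, 178.92831
3. 86.28971, -129.33103
4. 83.67036, -162.89706
5. -47.13912, -41.65654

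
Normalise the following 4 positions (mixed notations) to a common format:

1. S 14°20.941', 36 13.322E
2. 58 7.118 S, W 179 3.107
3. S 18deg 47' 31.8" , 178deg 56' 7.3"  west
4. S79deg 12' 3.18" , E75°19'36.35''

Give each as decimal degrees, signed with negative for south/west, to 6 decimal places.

Point 1:
  φ: 14 + 20.941/60 = 14.3490167
  S ⇒ negate
  λ: 13.322′ = 0.222033°; total 36.2220333
  E ⇒ keep positive
Point 2:
  Latitude: 7.118′ = 0.118633°; total 58.1186333
  hemisphere S, so the sign is −
  λ: 179 + 3.107/60 = 179.0517833
  W ⇒ negate
Point 3:
  φ: 47′ + 31.8″ = 47.53000′; 18 + 47.53000/60 = 18.7921667
  S → negative
  Lon: 56′ + 7.3″ = 56.12167′; 178 + 56.12167/60 = 178.9353611
  W → negative
Point 4:
  φ: 79 + 12/60 + 3.18/3600 = 79.2008833
  S → negative
  Longitude: 19′ + 36.35″ = 19.60583′; 75 + 19.60583/60 = 75.3267639
  E ⇒ keep positive

1. -14.349017, 36.222033
2. -58.118633, -179.051783
3. -18.792167, -178.935361
4. -79.200883, 75.326764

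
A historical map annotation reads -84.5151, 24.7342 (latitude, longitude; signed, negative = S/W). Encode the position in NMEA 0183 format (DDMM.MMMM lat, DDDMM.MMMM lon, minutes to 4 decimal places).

Latitude is negative → S; |value| = 84.515100
Lat: minutes = (84.515100 − 84) × 60 = 30.906000
Longitude: 24° + 0.734200 × 60 = 24° 44.052000′

8430.9060,S / 02444.0520,E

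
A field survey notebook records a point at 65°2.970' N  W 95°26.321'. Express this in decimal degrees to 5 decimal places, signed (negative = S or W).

65.04950, -95.43868

Latitude: 65 + 2.97/60 = 65.049500
N → positive
Lon: 95 + 26.321/60 = 95.438683
W ⇒ negate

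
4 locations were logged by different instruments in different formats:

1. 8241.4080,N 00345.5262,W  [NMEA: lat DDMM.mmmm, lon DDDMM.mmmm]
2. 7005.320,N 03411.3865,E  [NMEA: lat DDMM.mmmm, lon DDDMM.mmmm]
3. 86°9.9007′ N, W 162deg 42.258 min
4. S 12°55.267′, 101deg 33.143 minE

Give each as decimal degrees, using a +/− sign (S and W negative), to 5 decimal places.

1. 82.69013, -3.75877
2. 70.08867, 34.18978
3. 86.16501, -162.70430
4. -12.92112, 101.55238

Point 1:
  Lat: degrees = first 2 digits = 82, minutes = 41.408; 82 + 41.408/60 = 82.690133
  N ⇒ keep positive
  Lon: degrees = first 3 digits = 3, minutes = 45.5262; 3 + 45.5262/60 = 3.758770
  W → negative
Point 2:
  Lat: degrees = first 2 digits = 70, minutes = 5.32; 70 + 5.32/60 = 70.088667
  N ⇒ keep positive
  Longitude: split at 3 digits → 034° and 11.3865′; 34 + 11.3865/60 = 34.189775
  E → positive
Point 3:
  Lat: 86 + 9.9007/60 = 86.165012
  N → positive
  λ: 42.258′ = 0.704300°; total 162.704300
  W → negative
Point 4:
  Lat: 12 + 55.267/60 = 12.921117
  S → negative
  Longitude: 101 + 33.143/60 = 101.552383
  E ⇒ keep positive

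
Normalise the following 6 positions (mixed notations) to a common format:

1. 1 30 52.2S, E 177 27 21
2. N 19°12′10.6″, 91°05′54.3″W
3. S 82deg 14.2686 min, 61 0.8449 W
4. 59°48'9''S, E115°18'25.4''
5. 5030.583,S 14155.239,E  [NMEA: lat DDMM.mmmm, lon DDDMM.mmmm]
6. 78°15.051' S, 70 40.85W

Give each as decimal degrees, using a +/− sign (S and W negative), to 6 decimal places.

Point 1:
  Lat: 1 + 30/60 + 52.2/3600 = 1.5145000
  S ⇒ negate
  Longitude: 177° + 27/60 + 21/3600 = 177 + 0.450000 + 0.005833 = 177.4558333
  E ⇒ keep positive
Point 2:
  φ: 19 + 12/60 + 10.6/3600 = 19.2029444
  N ⇒ keep positive
  Lon: 91 + 5/60 + 54.3/3600 = 91.0984167
  hemisphere W, so the sign is −
Point 3:
  Latitude: 82 + 14.2686/60 = 82.2378100
  hemisphere S, so the sign is −
  λ: 61 + 0.8449/60 = 61.0140817
  hemisphere W, so the sign is −
Point 4:
  Latitude: 48′ + 9″ = 48.15000′; 59 + 48.15000/60 = 59.8025000
  S ⇒ negate
  λ: 115 + 18/60 + 25.4/3600 = 115.3070556
  E ⇒ keep positive
Point 5:
  φ: split at 2 digits → 50° and 30.583′; 50 + 30.583/60 = 50.5097167
  S ⇒ negate
  Longitude: split at 3 digits → 141° and 55.239′; 141 + 55.239/60 = 141.9206500
  E → positive
Point 6:
  Latitude: 15.051′ = 0.250850°; total 78.2508500
  S → negative
  Longitude: 70 + 40.85/60 = 70.6808333
  W → negative

1. -1.514500, 177.455833
2. 19.202944, -91.098417
3. -82.237810, -61.014082
4. -59.802500, 115.307056
5. -50.509717, 141.920650
6. -78.250850, -70.680833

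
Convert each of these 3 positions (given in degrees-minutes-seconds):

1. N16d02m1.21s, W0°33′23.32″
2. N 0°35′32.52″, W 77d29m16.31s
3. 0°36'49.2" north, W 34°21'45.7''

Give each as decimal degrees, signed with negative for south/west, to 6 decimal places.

Point 1:
  Latitude: 16° + 2/60 + 1.21/3600 = 16 + 0.033333 + 0.000336 = 16.0336694
  N ⇒ keep positive
  λ: 33′ + 23.32″ = 33.38867′; 0 + 33.38867/60 = 0.5564778
  hemisphere W, so the sign is −
Point 2:
  Lat: 0 + 35/60 + 32.52/3600 = 0.5923667
  N → positive
  Lon: 77 + 29/60 + 16.31/3600 = 77.4878639
  W ⇒ negate
Point 3:
  φ: 0 + 36/60 + 49.2/3600 = 0.6136667
  N ⇒ keep positive
  λ: 34 + 21/60 + 45.7/3600 = 34.3626944
  hemisphere W, so the sign is −

1. 16.033669, -0.556478
2. 0.592367, -77.487864
3. 0.613667, -34.362694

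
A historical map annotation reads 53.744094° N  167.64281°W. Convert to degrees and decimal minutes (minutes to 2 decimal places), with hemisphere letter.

φ: 53° + 0.744094 × 60 = 53° 44.6456′
λ: 167° + 0.642810 × 60 = 167° 38.5686′

53° 44.65′ N, 167° 38.57′ W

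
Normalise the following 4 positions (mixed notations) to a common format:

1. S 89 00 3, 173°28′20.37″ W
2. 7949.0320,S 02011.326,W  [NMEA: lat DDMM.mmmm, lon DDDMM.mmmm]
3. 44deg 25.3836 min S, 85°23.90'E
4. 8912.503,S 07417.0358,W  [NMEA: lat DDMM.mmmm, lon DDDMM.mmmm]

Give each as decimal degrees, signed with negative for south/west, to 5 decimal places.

Point 1:
  φ: 0′ + 3″ = 0.05000′; 89 + 0.05000/60 = 89.000833
  S ⇒ negate
  Lon: 173 + 28/60 + 20.37/3600 = 173.472325
  W ⇒ negate
Point 2:
  φ: split at 2 digits → 79° and 49.032′; 79 + 49.032/60 = 79.817200
  S ⇒ negate
  Longitude: split at 3 digits → 020° and 11.326′; 20 + 11.326/60 = 20.188767
  W ⇒ negate
Point 3:
  Latitude: 44 + 25.3836/60 = 44.423060
  S → negative
  Longitude: 85 + 23.9/60 = 85.398333
  E ⇒ keep positive
Point 4:
  Latitude: split at 2 digits → 89° and 12.503′; 89 + 12.503/60 = 89.208383
  S ⇒ negate
  Longitude: degrees = first 3 digits = 74, minutes = 17.0358; 74 + 17.0358/60 = 74.283930
  hemisphere W, so the sign is −

1. -89.00083, -173.47233
2. -79.81720, -20.18877
3. -44.42306, 85.39833
4. -89.20838, -74.28393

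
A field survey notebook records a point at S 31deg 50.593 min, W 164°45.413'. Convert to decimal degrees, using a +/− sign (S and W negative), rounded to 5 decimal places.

-31.84322, -164.75688

Latitude: 31 + 50.593/60 = 31.843217
hemisphere S, so the sign is −
Longitude: 45.413′ = 0.756883°; total 164.756883
W ⇒ negate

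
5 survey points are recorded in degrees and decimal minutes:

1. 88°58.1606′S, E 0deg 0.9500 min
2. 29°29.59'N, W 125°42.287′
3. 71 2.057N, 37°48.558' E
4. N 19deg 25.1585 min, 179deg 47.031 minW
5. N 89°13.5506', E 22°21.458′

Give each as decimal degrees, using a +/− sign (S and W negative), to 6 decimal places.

Point 1:
  Latitude: 88 + 58.1606/60 = 88.9693433
  S → negative
  Lon: 0 + 0.95/60 = 0.0158333
  E → positive
Point 2:
  φ: 29.59′ = 0.493167°; total 29.4931667
  N ⇒ keep positive
  Longitude: 125 + 42.287/60 = 125.7047833
  W → negative
Point 3:
  Lat: 71 + 2.057/60 = 71.0342833
  N → positive
  Lon: 48.558′ = 0.809300°; total 37.8093000
  E → positive
Point 4:
  Lat: 25.1585′ = 0.419308°; total 19.4193083
  N ⇒ keep positive
  λ: 47.031′ = 0.783850°; total 179.7838500
  W ⇒ negate
Point 5:
  Latitude: 13.5506′ = 0.225843°; total 89.2258433
  N ⇒ keep positive
  λ: 22 + 21.458/60 = 22.3576333
  E ⇒ keep positive

1. -88.969343, 0.015833
2. 29.493167, -125.704783
3. 71.034283, 37.809300
4. 19.419308, -179.783850
5. 89.225843, 22.357633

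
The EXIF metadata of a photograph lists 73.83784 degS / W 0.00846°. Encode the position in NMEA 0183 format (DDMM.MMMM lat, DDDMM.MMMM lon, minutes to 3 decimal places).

φ: fractional part 0.837840 → 50.27040 minutes
Longitude: fractional part 0.008460 → 0.50760 minutes

7350.270,S / 00000.508,W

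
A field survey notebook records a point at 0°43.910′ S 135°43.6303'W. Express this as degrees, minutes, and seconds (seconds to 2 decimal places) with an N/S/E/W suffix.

0°43′54.60″ S, 135°43′37.82″ W

φ: 43.91000′ → 43′ and 0.91000 × 60 = 54.6000″
Lon: 43.63030′ → 43′ and 0.63030 × 60 = 37.8180″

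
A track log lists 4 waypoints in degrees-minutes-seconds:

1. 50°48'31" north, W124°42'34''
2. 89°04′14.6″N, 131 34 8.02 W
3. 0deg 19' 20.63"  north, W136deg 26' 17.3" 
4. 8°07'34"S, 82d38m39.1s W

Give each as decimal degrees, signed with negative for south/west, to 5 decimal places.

1. 50.80861, -124.70944
2. 89.07072, -131.56889
3. 0.32240, -136.43814
4. -8.12611, -82.64419

Point 1:
  Latitude: 48′ + 31″ = 48.51667′; 50 + 48.51667/60 = 50.808611
  N ⇒ keep positive
  Longitude: 42′ + 34″ = 42.56667′; 124 + 42.56667/60 = 124.709444
  hemisphere W, so the sign is −
Point 2:
  Lat: 89° + 4/60 + 14.6/3600 = 89 + 0.066667 + 0.004056 = 89.070722
  N → positive
  Lon: 34′ + 8.02″ = 34.13367′; 131 + 34.13367/60 = 131.568894
  W ⇒ negate
Point 3:
  Lat: 19′ + 20.63″ = 19.34383′; 0 + 19.34383/60 = 0.322397
  N ⇒ keep positive
  λ: 136 + 26/60 + 17.3/3600 = 136.438139
  W → negative
Point 4:
  Latitude: 7′ + 34″ = 7.56667′; 8 + 7.56667/60 = 8.126111
  hemisphere S, so the sign is −
  Longitude: 82 + 38/60 + 39.1/3600 = 82.644194
  W ⇒ negate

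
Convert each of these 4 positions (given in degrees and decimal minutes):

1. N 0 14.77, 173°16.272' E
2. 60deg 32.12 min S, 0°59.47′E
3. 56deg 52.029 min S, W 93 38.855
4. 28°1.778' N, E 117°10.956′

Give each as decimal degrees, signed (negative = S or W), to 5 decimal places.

1. 0.24617, 173.27120
2. -60.53533, 0.99117
3. -56.86715, -93.64758
4. 28.02963, 117.18260

Point 1:
  Lat: 0 + 14.77/60 = 0.246167
  N → positive
  λ: 173 + 16.272/60 = 173.271200
  E → positive
Point 2:
  Latitude: 32.12′ = 0.535333°; total 60.535333
  hemisphere S, so the sign is −
  Longitude: 59.47′ = 0.991167°; total 0.991167
  E → positive
Point 3:
  Lat: 52.029′ = 0.867150°; total 56.867150
  S → negative
  Longitude: 38.855′ = 0.647583°; total 93.647583
  W ⇒ negate
Point 4:
  Latitude: 28 + 1.778/60 = 28.029633
  N ⇒ keep positive
  Longitude: 10.956′ = 0.182600°; total 117.182600
  E → positive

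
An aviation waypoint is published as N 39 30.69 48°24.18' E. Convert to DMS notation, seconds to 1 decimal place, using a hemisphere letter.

39°30′41.4″ N, 48°24′10.8″ E

φ: fractional minutes 0.69000 × 60 = 41.400″
Longitude: fractional minutes 0.18000 × 60 = 10.800″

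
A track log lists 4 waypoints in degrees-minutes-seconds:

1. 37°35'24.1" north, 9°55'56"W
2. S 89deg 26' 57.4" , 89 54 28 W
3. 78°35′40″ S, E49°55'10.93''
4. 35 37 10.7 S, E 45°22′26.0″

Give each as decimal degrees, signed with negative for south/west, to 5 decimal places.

Point 1:
  φ: 35′ + 24.1″ = 35.40167′; 37 + 35.40167/60 = 37.590028
  N ⇒ keep positive
  Lon: 9 + 55/60 + 56/3600 = 9.932222
  hemisphere W, so the sign is −
Point 2:
  Lat: 89° + 26/60 + 57.4/3600 = 89 + 0.433333 + 0.015944 = 89.449278
  S ⇒ negate
  λ: 89 + 54/60 + 28/3600 = 89.907778
  W ⇒ negate
Point 3:
  Lat: 35′ + 40″ = 35.66667′; 78 + 35.66667/60 = 78.594444
  hemisphere S, so the sign is −
  Lon: 49 + 55/60 + 10.93/3600 = 49.919703
  E ⇒ keep positive
Point 4:
  Latitude: 35° + 37/60 + 10.7/3600 = 35 + 0.616667 + 0.002972 = 35.619639
  hemisphere S, so the sign is −
  Longitude: 45 + 22/60 + 26/3600 = 45.373889
  E → positive

1. 37.59003, -9.93222
2. -89.44928, -89.90778
3. -78.59444, 49.91970
4. -35.61964, 45.37389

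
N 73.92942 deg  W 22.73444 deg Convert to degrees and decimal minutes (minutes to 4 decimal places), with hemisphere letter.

73° 55.7652′ N, 22° 44.0664′ W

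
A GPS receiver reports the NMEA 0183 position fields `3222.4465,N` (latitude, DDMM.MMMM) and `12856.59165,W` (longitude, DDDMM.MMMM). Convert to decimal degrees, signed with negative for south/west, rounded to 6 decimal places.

32.374108, -128.943194

Lat: split at 2 digits → 32° and 22.4465′; 32 + 22.4465/60 = 32.3741083
N ⇒ keep positive
Longitude: split at 3 digits → 128° and 56.59165′; 128 + 56.59165/60 = 128.9431942
W ⇒ negate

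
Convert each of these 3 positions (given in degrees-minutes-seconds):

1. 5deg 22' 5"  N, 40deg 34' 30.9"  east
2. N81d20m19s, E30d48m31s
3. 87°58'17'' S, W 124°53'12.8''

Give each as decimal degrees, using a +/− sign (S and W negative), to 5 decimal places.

Point 1:
  Latitude: 5° + 22/60 + 5/3600 = 5 + 0.366667 + 0.001389 = 5.368056
  N → positive
  Lon: 34′ + 30.9″ = 34.51500′; 40 + 34.51500/60 = 40.575250
  E → positive
Point 2:
  φ: 20′ + 19″ = 20.31667′; 81 + 20.31667/60 = 81.338611
  N ⇒ keep positive
  λ: 48′ + 31″ = 48.51667′; 30 + 48.51667/60 = 30.808611
  E ⇒ keep positive
Point 3:
  φ: 87° + 58/60 + 17/3600 = 87 + 0.966667 + 0.004722 = 87.971389
  S ⇒ negate
  Longitude: 124° + 53/60 + 12.8/3600 = 124 + 0.883333 + 0.003556 = 124.886889
  W → negative

1. 5.36806, 40.57525
2. 81.33861, 30.80861
3. -87.97139, -124.88689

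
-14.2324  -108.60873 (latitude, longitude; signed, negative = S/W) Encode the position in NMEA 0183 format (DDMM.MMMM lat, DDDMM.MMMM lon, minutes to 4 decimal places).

Latitude is negative → S; |value| = 14.232400
Latitude: 14° + 0.232400 × 60 = 14° 13.944000′
Longitude is negative → W; |value| = 108.608730
Lon: 108° + 0.608730 × 60 = 108° 36.523800′

1413.9440,S / 10836.5238,W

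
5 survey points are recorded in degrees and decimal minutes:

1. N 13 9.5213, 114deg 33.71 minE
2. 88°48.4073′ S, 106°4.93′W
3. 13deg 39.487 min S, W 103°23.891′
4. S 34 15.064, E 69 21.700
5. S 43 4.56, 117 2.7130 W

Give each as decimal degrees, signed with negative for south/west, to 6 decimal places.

1. 13.158688, 114.561833
2. -88.806788, -106.082167
3. -13.658117, -103.398183
4. -34.251067, 69.361667
5. -43.076000, -117.045217

Point 1:
  φ: 13 + 9.5213/60 = 13.1586883
  N ⇒ keep positive
  λ: 114 + 33.71/60 = 114.5618333
  E → positive
Point 2:
  Latitude: 88 + 48.4073/60 = 88.8067883
  hemisphere S, so the sign is −
  Lon: 4.93′ = 0.082167°; total 106.0821667
  hemisphere W, so the sign is −
Point 3:
  Lat: 39.487′ = 0.658117°; total 13.6581167
  S ⇒ negate
  Lon: 103 + 23.891/60 = 103.3981833
  hemisphere W, so the sign is −
Point 4:
  φ: 34 + 15.064/60 = 34.2510667
  hemisphere S, so the sign is −
  Longitude: 69 + 21.7/60 = 69.3616667
  E ⇒ keep positive
Point 5:
  Lat: 4.56′ = 0.076000°; total 43.0760000
  S ⇒ negate
  λ: 2.713′ = 0.045217°; total 117.0452167
  W ⇒ negate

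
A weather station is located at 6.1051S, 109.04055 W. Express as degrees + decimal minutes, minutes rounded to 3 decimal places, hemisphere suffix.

φ: minutes = (6.105100 − 6) × 60 = 6.30600
Longitude: fractional part 0.040550 → 2.43300 minutes

6° 6.306′ S, 109° 2.433′ W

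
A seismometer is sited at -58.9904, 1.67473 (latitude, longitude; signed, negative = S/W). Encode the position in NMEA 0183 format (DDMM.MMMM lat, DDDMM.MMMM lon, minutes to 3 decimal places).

Latitude is negative → S; |value| = 58.990400
Lat: fractional part 0.990400 → 59.42400 minutes
λ: fractional part 0.674730 → 40.48380 minutes

5859.424,S / 00140.484,E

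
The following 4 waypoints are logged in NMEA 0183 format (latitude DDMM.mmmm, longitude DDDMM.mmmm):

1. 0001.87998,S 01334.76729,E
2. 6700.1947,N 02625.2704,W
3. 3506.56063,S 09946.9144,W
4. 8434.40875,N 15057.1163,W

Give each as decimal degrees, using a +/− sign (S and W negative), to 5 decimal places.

Point 1:
  Lat: split at 2 digits → 00° and 1.87998′; 0 + 1.87998/60 = 0.031333
  hemisphere S, so the sign is −
  λ: split at 3 digits → 013° and 34.76729′; 13 + 34.76729/60 = 13.579455
  E ⇒ keep positive
Point 2:
  Lat: split at 2 digits → 67° and 0.1947′; 67 + 0.1947/60 = 67.003245
  N → positive
  λ: degrees = first 3 digits = 26, minutes = 25.2704; 26 + 25.2704/60 = 26.421173
  W ⇒ negate
Point 3:
  Lat: split at 2 digits → 35° and 6.56063′; 35 + 6.56063/60 = 35.109344
  S → negative
  λ: split at 3 digits → 099° and 46.9144′; 99 + 46.9144/60 = 99.781907
  W → negative
Point 4:
  φ: split at 2 digits → 84° and 34.40875′; 84 + 34.40875/60 = 84.573479
  N → positive
  Lon: split at 3 digits → 150° and 57.1163′; 150 + 57.1163/60 = 150.951938
  W ⇒ negate

1. -0.03133, 13.57945
2. 67.00325, -26.42117
3. -35.10934, -99.78191
4. 84.57348, -150.95194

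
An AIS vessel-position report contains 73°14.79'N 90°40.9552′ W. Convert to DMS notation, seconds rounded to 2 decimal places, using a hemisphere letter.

φ: fractional minutes 0.79000 × 60 = 47.4000″
Longitude: fractional minutes 0.95520 × 60 = 57.3120″

73°14′47.40″ N, 90°40′57.31″ W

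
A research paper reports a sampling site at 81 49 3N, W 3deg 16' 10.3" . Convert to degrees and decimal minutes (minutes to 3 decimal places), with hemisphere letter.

Latitude: 49 + 3/60 = 49.05000′
Longitude: seconds/60 = 0.17167; minutes = 16 + 0.17167 = 16.17167

81° 49.050′ N, 3° 16.172′ W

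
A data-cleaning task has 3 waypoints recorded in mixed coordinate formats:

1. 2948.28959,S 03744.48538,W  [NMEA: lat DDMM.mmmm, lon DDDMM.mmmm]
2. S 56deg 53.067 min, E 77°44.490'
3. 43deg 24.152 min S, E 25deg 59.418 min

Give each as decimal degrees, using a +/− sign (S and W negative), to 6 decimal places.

1. -29.804827, -37.741423
2. -56.884450, 77.741500
3. -43.402533, 25.990300

Point 1:
  φ: split at 2 digits → 29° and 48.28959′; 29 + 48.28959/60 = 29.8048265
  S ⇒ negate
  Lon: split at 3 digits → 037° and 44.48538′; 37 + 44.48538/60 = 37.7414230
  W → negative
Point 2:
  Latitude: 53.067′ = 0.884450°; total 56.8844500
  hemisphere S, so the sign is −
  Lon: 44.49′ = 0.741500°; total 77.7415000
  E ⇒ keep positive
Point 3:
  φ: 43 + 24.152/60 = 43.4025333
  S → negative
  Longitude: 59.418′ = 0.990300°; total 25.9903000
  E → positive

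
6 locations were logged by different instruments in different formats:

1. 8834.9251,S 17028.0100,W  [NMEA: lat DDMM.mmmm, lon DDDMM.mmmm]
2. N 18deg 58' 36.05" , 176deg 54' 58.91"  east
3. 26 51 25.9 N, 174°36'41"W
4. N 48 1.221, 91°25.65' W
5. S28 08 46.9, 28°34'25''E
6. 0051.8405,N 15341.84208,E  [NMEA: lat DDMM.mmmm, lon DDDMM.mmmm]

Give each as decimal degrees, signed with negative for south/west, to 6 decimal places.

Point 1:
  Lat: degrees = first 2 digits = 88, minutes = 34.9251; 88 + 34.9251/60 = 88.5820850
  S → negative
  Lon: degrees = first 3 digits = 170, minutes = 28.01; 170 + 28.01/60 = 170.4668333
  W ⇒ negate
Point 2:
  φ: 18° + 58/60 + 36.05/3600 = 18 + 0.966667 + 0.010014 = 18.9766806
  N → positive
  Longitude: 176° + 54/60 + 58.91/3600 = 176 + 0.900000 + 0.016364 = 176.9163639
  E → positive
Point 3:
  φ: 51′ + 25.9″ = 51.43167′; 26 + 51.43167/60 = 26.8571944
  N → positive
  λ: 174 + 36/60 + 41/3600 = 174.6113889
  W → negative
Point 4:
  Latitude: 1.221′ = 0.020350°; total 48.0203500
  N ⇒ keep positive
  Longitude: 91 + 25.65/60 = 91.4275000
  hemisphere W, so the sign is −
Point 5:
  Latitude: 28° + 8/60 + 46.9/3600 = 28 + 0.133333 + 0.013028 = 28.1463611
  S → negative
  λ: 34′ + 25″ = 34.41667′; 28 + 34.41667/60 = 28.5736111
  E ⇒ keep positive
Point 6:
  Latitude: degrees = first 2 digits = 0, minutes = 51.8405; 0 + 51.8405/60 = 0.8640083
  N → positive
  Longitude: degrees = first 3 digits = 153, minutes = 41.84208; 153 + 41.84208/60 = 153.6973680
  E ⇒ keep positive

1. -88.582085, -170.466833
2. 18.976681, 176.916364
3. 26.857194, -174.611389
4. 48.020350, -91.427500
5. -28.146361, 28.573611
6. 0.864008, 153.697368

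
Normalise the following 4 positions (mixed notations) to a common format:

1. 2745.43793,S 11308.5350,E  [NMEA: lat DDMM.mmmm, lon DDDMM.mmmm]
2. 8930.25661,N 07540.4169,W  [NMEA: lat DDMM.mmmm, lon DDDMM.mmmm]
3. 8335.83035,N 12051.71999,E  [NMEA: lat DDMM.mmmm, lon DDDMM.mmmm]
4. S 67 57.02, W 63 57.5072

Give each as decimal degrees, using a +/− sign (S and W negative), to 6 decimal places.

1. -27.757299, 113.142250
2. 89.504277, -75.673615
3. 83.597173, 120.862000
4. -67.950333, -63.958453

Point 1:
  φ: degrees = first 2 digits = 27, minutes = 45.43793; 27 + 45.43793/60 = 27.7572988
  hemisphere S, so the sign is −
  λ: split at 3 digits → 113° and 8.535′; 113 + 8.535/60 = 113.1422500
  E → positive
Point 2:
  Lat: degrees = first 2 digits = 89, minutes = 30.25661; 89 + 30.25661/60 = 89.5042768
  N ⇒ keep positive
  λ: split at 3 digits → 075° and 40.4169′; 75 + 40.4169/60 = 75.6736150
  W → negative
Point 3:
  φ: degrees = first 2 digits = 83, minutes = 35.83035; 83 + 35.83035/60 = 83.5971725
  N ⇒ keep positive
  λ: degrees = first 3 digits = 120, minutes = 51.71999; 120 + 51.71999/60 = 120.8619998
  E → positive
Point 4:
  Lat: 67 + 57.02/60 = 67.9503333
  S → negative
  λ: 63 + 57.5072/60 = 63.9584533
  W ⇒ negate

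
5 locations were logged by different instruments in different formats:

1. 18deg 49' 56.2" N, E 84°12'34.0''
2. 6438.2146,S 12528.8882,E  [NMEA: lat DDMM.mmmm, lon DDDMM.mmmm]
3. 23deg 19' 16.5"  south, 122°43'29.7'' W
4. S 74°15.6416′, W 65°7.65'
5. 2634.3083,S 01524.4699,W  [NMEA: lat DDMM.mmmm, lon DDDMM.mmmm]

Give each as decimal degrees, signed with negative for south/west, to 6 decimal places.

1. 18.832278, 84.209444
2. -64.636910, 125.481470
3. -23.321250, -122.724917
4. -74.260693, -65.127500
5. -26.571805, -15.407832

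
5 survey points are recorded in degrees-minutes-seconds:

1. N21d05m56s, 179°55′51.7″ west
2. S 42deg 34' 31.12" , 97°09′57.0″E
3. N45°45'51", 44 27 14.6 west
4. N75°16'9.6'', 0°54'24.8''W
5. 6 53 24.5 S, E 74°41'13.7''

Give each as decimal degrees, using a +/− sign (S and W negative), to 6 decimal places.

1. 21.098889, -179.931028
2. -42.575311, 97.165833
3. 45.764167, -44.454056
4. 75.269333, -0.906889
5. -6.890139, 74.687139

Point 1:
  Lat: 21 + 5/60 + 56/3600 = 21.0988889
  N → positive
  λ: 179° + 55/60 + 51.7/3600 = 179 + 0.916667 + 0.014361 = 179.9310278
  W → negative
Point 2:
  φ: 42 + 34/60 + 31.12/3600 = 42.5753111
  hemisphere S, so the sign is −
  Lon: 97° + 9/60 + 57/3600 = 97 + 0.150000 + 0.015833 = 97.1658333
  E ⇒ keep positive
Point 3:
  Latitude: 45° + 45/60 + 51/3600 = 45 + 0.750000 + 0.014167 = 45.7641667
  N → positive
  Lon: 44° + 27/60 + 14.6/3600 = 44 + 0.450000 + 0.004056 = 44.4540556
  hemisphere W, so the sign is −
Point 4:
  Latitude: 75° + 16/60 + 9.6/3600 = 75 + 0.266667 + 0.002667 = 75.2693333
  N ⇒ keep positive
  Lon: 54′ + 24.8″ = 54.41333′; 0 + 54.41333/60 = 0.9068889
  hemisphere W, so the sign is −
Point 5:
  Lat: 6° + 53/60 + 24.5/3600 = 6 + 0.883333 + 0.006806 = 6.8901389
  S ⇒ negate
  λ: 74 + 41/60 + 13.7/3600 = 74.6871389
  E → positive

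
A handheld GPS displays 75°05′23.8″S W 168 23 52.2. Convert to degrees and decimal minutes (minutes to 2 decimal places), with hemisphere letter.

75° 5.40′ S, 168° 23.87′ W

Lat: 5 + 23.8/60 = 5.3967′
Lon: 23 + 52.2/60 = 23.8700′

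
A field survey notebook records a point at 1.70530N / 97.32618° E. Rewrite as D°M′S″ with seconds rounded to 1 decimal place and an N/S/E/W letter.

φ: 0.705300° → 42.31800′; 0.31800 × 60 = 19.080″
λ: 0.326180° → 19.57080′; 0.57080 × 60 = 34.248″

1°42′19.1″ N, 97°19′34.2″ E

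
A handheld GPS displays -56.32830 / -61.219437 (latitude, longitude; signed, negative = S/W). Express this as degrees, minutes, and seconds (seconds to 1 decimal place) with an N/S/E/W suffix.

Latitude is negative → S; |value| = 56.328300
φ: 0.328300° → 19.69800′; 0.69800 × 60 = 41.880″
Longitude is negative → W; |value| = 61.219437
λ: whole degrees 61; 13.16622′ → 13′ and 9.973″

56°19′41.9″ S, 61°13′10.0″ W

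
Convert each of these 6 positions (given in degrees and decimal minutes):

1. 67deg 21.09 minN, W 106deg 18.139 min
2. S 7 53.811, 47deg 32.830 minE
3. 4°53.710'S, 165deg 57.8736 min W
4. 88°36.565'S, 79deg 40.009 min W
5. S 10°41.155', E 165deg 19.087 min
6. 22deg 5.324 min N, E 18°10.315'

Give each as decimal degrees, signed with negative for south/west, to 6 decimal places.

1. 67.351500, -106.302317
2. -7.896850, 47.547167
3. -4.895167, -165.964560
4. -88.609417, -79.666817
5. -10.685917, 165.318117
6. 22.088733, 18.171917

Point 1:
  φ: 67 + 21.09/60 = 67.3515000
  N → positive
  Lon: 18.139′ = 0.302317°; total 106.3023167
  hemisphere W, so the sign is −
Point 2:
  Lat: 53.811′ = 0.896850°; total 7.8968500
  S ⇒ negate
  λ: 47 + 32.83/60 = 47.5471667
  E ⇒ keep positive
Point 3:
  Lat: 4 + 53.71/60 = 4.8951667
  S → negative
  Longitude: 57.8736′ = 0.964560°; total 165.9645600
  W → negative
Point 4:
  Lat: 88 + 36.565/60 = 88.6094167
  hemisphere S, so the sign is −
  Lon: 79 + 40.009/60 = 79.6668167
  hemisphere W, so the sign is −
Point 5:
  φ: 41.155′ = 0.685917°; total 10.6859167
  S → negative
  Longitude: 19.087′ = 0.318117°; total 165.3181167
  E ⇒ keep positive
Point 6:
  φ: 22 + 5.324/60 = 22.0887333
  N → positive
  Lon: 18 + 10.315/60 = 18.1719167
  E ⇒ keep positive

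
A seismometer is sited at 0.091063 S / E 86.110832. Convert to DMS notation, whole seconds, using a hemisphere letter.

Lat: whole degrees 0; 5.46378′ → 5′ and 27.83″
Lon: 0.110832° → 6.64992′; 0.64992 × 60 = 39.00″

0°05′28″ S, 86°06′39″ E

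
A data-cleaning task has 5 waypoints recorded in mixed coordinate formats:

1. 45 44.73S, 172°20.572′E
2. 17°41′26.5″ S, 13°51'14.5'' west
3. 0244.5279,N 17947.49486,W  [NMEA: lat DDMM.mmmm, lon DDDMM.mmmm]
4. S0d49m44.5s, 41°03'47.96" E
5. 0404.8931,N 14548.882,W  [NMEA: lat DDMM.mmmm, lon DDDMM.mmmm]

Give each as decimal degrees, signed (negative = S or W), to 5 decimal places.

Point 1:
  Lat: 45 + 44.73/60 = 45.745500
  S → negative
  λ: 20.572′ = 0.342867°; total 172.342867
  E ⇒ keep positive
Point 2:
  Latitude: 17° + 41/60 + 26.5/3600 = 17 + 0.683333 + 0.007361 = 17.690694
  S → negative
  λ: 13° + 51/60 + 14.5/3600 = 13 + 0.850000 + 0.004028 = 13.854028
  W ⇒ negate
Point 3:
  Lat: degrees = first 2 digits = 2, minutes = 44.5279; 2 + 44.5279/60 = 2.742132
  N → positive
  Lon: degrees = first 3 digits = 179, minutes = 47.49486; 179 + 47.49486/60 = 179.791581
  W → negative
Point 4:
  Lat: 49′ + 44.5″ = 49.74167′; 0 + 49.74167/60 = 0.829028
  hemisphere S, so the sign is −
  Longitude: 41° + 3/60 + 47.96/3600 = 41 + 0.050000 + 0.013322 = 41.063322
  E → positive
Point 5:
  φ: degrees = first 2 digits = 4, minutes = 4.8931; 4 + 4.8931/60 = 4.081552
  N → positive
  Longitude: split at 3 digits → 145° and 48.882′; 145 + 48.882/60 = 145.814700
  hemisphere W, so the sign is −

1. -45.74550, 172.34287
2. -17.69069, -13.85403
3. 2.74213, -179.79158
4. -0.82903, 41.06332
5. 4.08155, -145.81470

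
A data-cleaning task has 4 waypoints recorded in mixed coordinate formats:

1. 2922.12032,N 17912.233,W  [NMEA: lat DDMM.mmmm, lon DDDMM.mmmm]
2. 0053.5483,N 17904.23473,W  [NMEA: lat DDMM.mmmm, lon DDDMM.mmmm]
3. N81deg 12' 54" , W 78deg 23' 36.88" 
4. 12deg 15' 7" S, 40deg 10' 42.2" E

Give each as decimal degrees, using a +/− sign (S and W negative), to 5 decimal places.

Point 1:
  φ: split at 2 digits → 29° and 22.12032′; 29 + 22.12032/60 = 29.368672
  N ⇒ keep positive
  Longitude: degrees = first 3 digits = 179, minutes = 12.233; 179 + 12.233/60 = 179.203883
  hemisphere W, so the sign is −
Point 2:
  φ: degrees = first 2 digits = 0, minutes = 53.5483; 0 + 53.5483/60 = 0.892472
  N ⇒ keep positive
  Longitude: split at 3 digits → 179° and 4.23473′; 179 + 4.23473/60 = 179.070579
  hemisphere W, so the sign is −
Point 3:
  φ: 81° + 12/60 + 54/3600 = 81 + 0.200000 + 0.015000 = 81.215000
  N → positive
  Lon: 23′ + 36.88″ = 23.61467′; 78 + 23.61467/60 = 78.393578
  W ⇒ negate
Point 4:
  Latitude: 12° + 15/60 + 7/3600 = 12 + 0.250000 + 0.001944 = 12.251944
  S → negative
  Lon: 40 + 10/60 + 42.2/3600 = 40.178389
  E ⇒ keep positive

1. 29.36867, -179.20388
2. 0.89247, -179.07058
3. 81.21500, -78.39358
4. -12.25194, 40.17839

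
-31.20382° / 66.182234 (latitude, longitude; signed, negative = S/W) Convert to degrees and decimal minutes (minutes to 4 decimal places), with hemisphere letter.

31° 12.2292′ S, 66° 10.9340′ E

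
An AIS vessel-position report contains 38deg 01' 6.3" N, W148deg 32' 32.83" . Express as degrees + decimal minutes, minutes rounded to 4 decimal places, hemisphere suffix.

38° 1.1050′ N, 148° 32.5472′ W

Lat: 1 + 6.3/60 = 1.105000′
Longitude: seconds/60 = 0.54717; minutes = 32 + 0.54717 = 32.547167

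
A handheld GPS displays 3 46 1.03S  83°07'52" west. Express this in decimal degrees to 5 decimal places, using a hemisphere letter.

3.76695° S, 83.13111° W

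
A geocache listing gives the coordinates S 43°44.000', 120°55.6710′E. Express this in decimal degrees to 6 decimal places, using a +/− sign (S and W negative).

-43.733333, 120.927850

φ: 44′ = 0.733333°; total 43.7333333
hemisphere S, so the sign is −
Lon: 120 + 55.671/60 = 120.9278500
E ⇒ keep positive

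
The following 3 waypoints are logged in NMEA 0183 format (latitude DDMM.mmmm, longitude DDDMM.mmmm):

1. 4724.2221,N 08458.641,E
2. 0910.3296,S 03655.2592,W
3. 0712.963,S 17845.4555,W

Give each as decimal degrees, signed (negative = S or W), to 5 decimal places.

1. 47.40370, 84.97735
2. -9.17216, -36.92099
3. -7.21605, -178.75759

Point 1:
  φ: degrees = first 2 digits = 47, minutes = 24.2221; 47 + 24.2221/60 = 47.403702
  N → positive
  λ: degrees = first 3 digits = 84, minutes = 58.641; 84 + 58.641/60 = 84.977350
  E ⇒ keep positive
Point 2:
  Latitude: degrees = first 2 digits = 9, minutes = 10.3296; 9 + 10.3296/60 = 9.172160
  S ⇒ negate
  Longitude: split at 3 digits → 036° and 55.2592′; 36 + 55.2592/60 = 36.920987
  W ⇒ negate
Point 3:
  Lat: split at 2 digits → 07° and 12.963′; 7 + 12.963/60 = 7.216050
  S ⇒ negate
  Longitude: degrees = first 3 digits = 178, minutes = 45.4555; 178 + 45.4555/60 = 178.757592
  hemisphere W, so the sign is −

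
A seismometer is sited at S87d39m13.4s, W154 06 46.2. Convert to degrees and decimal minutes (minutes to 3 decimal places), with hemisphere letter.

φ: 39 + 13.4/60 = 39.22333′
Longitude: 6 + 46.2/60 = 6.77000′

87° 39.223′ S, 154° 6.770′ W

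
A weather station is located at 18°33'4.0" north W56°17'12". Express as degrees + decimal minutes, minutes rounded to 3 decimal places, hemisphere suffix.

18° 33.067′ N, 56° 17.200′ W

Lat: seconds/60 = 0.06667; minutes = 33 + 0.06667 = 33.06667
Longitude: 17 + 12/60 = 17.20000′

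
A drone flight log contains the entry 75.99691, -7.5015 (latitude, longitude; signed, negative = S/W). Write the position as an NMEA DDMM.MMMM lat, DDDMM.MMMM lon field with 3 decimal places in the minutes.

Lat: minutes = (75.996910 − 75) × 60 = 59.81460
Longitude is negative → W; |value| = 7.501500
λ: 7° + 0.501500 × 60 = 7° 30.09000′

7559.815,N / 00730.090,W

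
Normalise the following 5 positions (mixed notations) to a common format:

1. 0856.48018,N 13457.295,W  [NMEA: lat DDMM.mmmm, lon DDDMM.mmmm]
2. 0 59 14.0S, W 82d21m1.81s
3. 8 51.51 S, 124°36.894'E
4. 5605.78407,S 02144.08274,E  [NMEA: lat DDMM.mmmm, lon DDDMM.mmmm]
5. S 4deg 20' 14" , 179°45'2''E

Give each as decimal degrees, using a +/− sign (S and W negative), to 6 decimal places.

Point 1:
  φ: split at 2 digits → 08° and 56.48018′; 8 + 56.48018/60 = 8.9413363
  N → positive
  Longitude: degrees = first 3 digits = 134, minutes = 57.295; 134 + 57.295/60 = 134.9549167
  W ⇒ negate
Point 2:
  Lat: 59′ + 14″ = 59.23333′; 0 + 59.23333/60 = 0.9872222
  S → negative
  Lon: 82 + 21/60 + 1.81/3600 = 82.3505028
  W ⇒ negate
Point 3:
  Lat: 51.51′ = 0.858500°; total 8.8585000
  hemisphere S, so the sign is −
  λ: 124 + 36.894/60 = 124.6149000
  E ⇒ keep positive
Point 4:
  φ: degrees = first 2 digits = 56, minutes = 5.78407; 56 + 5.78407/60 = 56.0964012
  S → negative
  Longitude: degrees = first 3 digits = 21, minutes = 44.08274; 21 + 44.08274/60 = 21.7347123
  E ⇒ keep positive
Point 5:
  φ: 4° + 20/60 + 14/3600 = 4 + 0.333333 + 0.003889 = 4.3372222
  S ⇒ negate
  Lon: 179° + 45/60 + 2/3600 = 179 + 0.750000 + 0.000556 = 179.7505556
  E → positive

1. 8.941336, -134.954917
2. -0.987222, -82.350503
3. -8.858500, 124.614900
4. -56.096401, 21.734712
5. -4.337222, 179.750556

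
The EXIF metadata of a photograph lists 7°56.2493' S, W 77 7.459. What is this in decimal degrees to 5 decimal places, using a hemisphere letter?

7.93749° S, 77.12432° W

φ: 56.2493′ = 0.937488°; total 7.937488
λ: 7.459′ = 0.124317°; total 77.124317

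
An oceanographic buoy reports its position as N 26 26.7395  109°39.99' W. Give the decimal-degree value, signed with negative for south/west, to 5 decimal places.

Lat: 26.7395′ = 0.445658°; total 26.445658
N ⇒ keep positive
λ: 39.99′ = 0.666500°; total 109.666500
hemisphere W, so the sign is −

26.44566, -109.66650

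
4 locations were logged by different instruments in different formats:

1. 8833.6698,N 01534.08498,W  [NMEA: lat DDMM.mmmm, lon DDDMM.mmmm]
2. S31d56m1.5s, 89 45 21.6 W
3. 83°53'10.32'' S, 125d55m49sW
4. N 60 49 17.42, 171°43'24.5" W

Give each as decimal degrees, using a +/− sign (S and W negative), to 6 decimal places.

1. 88.561163, -15.568083
2. -31.933750, -89.756000
3. -83.886200, -125.930278
4. 60.821506, -171.723472

Point 1:
  Lat: degrees = first 2 digits = 88, minutes = 33.6698; 88 + 33.6698/60 = 88.5611633
  N → positive
  Lon: degrees = first 3 digits = 15, minutes = 34.08498; 15 + 34.08498/60 = 15.5680830
  W → negative
Point 2:
  Lat: 56′ + 1.5″ = 56.02500′; 31 + 56.02500/60 = 31.9337500
  hemisphere S, so the sign is −
  λ: 89° + 45/60 + 21.6/3600 = 89 + 0.750000 + 0.006000 = 89.7560000
  W → negative
Point 3:
  φ: 83 + 53/60 + 10.32/3600 = 83.8862000
  S ⇒ negate
  Longitude: 125° + 55/60 + 49/3600 = 125 + 0.916667 + 0.013611 = 125.9302778
  hemisphere W, so the sign is −
Point 4:
  Latitude: 49′ + 17.42″ = 49.29033′; 60 + 49.29033/60 = 60.8215056
  N → positive
  λ: 171° + 43/60 + 24.5/3600 = 171 + 0.716667 + 0.006806 = 171.7234722
  W → negative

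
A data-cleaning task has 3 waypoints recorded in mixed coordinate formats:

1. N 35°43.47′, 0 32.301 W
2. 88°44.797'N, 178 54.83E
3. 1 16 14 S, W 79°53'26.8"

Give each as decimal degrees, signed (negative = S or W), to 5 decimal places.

Point 1:
  φ: 35 + 43.47/60 = 35.724500
  N → positive
  Lon: 32.301′ = 0.538350°; total 0.538350
  W → negative
Point 2:
  Latitude: 44.797′ = 0.746617°; total 88.746617
  N ⇒ keep positive
  λ: 178 + 54.83/60 = 178.913833
  E ⇒ keep positive
Point 3:
  Latitude: 1° + 16/60 + 14/3600 = 1 + 0.266667 + 0.003889 = 1.270556
  S → negative
  Longitude: 79° + 53/60 + 26.8/3600 = 79 + 0.883333 + 0.007444 = 79.890778
  W → negative

1. 35.72450, -0.53835
2. 88.74662, 178.91383
3. -1.27056, -79.89078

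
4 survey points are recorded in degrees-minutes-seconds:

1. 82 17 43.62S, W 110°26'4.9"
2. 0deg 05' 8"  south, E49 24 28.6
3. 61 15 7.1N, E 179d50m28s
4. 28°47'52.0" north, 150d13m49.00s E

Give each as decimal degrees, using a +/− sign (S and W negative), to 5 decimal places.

Point 1:
  φ: 82 + 17/60 + 43.62/3600 = 82.295450
  S → negative
  λ: 110° + 26/60 + 4.9/3600 = 110 + 0.433333 + 0.001361 = 110.434694
  hemisphere W, so the sign is −
Point 2:
  φ: 5′ + 8″ = 5.13333′; 0 + 5.13333/60 = 0.085556
  S → negative
  Lon: 49° + 24/60 + 28.6/3600 = 49 + 0.400000 + 0.007944 = 49.407944
  E → positive
Point 3:
  φ: 61 + 15/60 + 7.1/3600 = 61.251972
  N → positive
  Lon: 179 + 50/60 + 28/3600 = 179.841111
  E ⇒ keep positive
Point 4:
  φ: 47′ + 52″ = 47.86667′; 28 + 47.86667/60 = 28.797778
  N → positive
  Longitude: 150 + 13/60 + 49/3600 = 150.230278
  E → positive

1. -82.29545, -110.43469
2. -0.08556, 49.40794
3. 61.25197, 179.84111
4. 28.79778, 150.23028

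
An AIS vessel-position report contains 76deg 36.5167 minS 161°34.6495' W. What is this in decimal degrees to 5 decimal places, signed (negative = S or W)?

Lat: 36.5167′ = 0.608612°; total 76.608612
hemisphere S, so the sign is −
Lon: 34.6495′ = 0.577492°; total 161.577492
hemisphere W, so the sign is −

-76.60861, -161.57749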